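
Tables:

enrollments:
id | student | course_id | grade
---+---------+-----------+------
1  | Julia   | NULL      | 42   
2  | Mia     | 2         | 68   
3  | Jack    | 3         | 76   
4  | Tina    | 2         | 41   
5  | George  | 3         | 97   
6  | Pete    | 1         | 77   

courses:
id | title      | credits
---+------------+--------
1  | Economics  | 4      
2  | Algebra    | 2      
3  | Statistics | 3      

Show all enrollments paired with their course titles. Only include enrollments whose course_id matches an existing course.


INNER JOIN keeps only enrollments rows whose course_id matches an id in courses. Walk through each enrollment:
  - enrollment 1 (Julia): course_id=NULL, no match -> dropped
  - enrollment 2 (Mia): course_id=2 -> matches Algebra
  - enrollment 3 (Jack): course_id=3 -> matches Statistics
  - enrollment 4 (Tina): course_id=2 -> matches Algebra
  - enrollment 5 (George): course_id=3 -> matches Statistics
  - enrollment 6 (Pete): course_id=1 -> matches Economics
So 1 of 6 rows is dropped.

SQL:
SELECT a.student, b.title AS course
FROM enrollments a
INNER JOIN courses b ON a.course_id = b.id

Result:
student | course    
--------+-----------
Mia     | Algebra   
Jack    | Statistics
Tina    | Algebra   
George  | Statistics
Pete    | Economics 


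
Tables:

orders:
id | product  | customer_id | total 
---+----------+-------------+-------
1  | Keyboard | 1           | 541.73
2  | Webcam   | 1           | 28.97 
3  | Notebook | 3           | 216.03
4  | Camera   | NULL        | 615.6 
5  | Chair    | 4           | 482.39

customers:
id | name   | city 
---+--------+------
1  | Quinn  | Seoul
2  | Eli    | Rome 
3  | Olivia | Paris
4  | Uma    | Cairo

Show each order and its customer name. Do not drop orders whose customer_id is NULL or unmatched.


LEFT JOIN keeps every row from orders (the left table); where customer_id has no match in customers, the customer columns become NULL. Walk through each order:
  - order 1 (Keyboard): customer_id=1 -> matches Quinn
  - order 2 (Webcam): customer_id=1 -> matches Quinn
  - order 3 (Notebook): customer_id=3 -> matches Olivia
  - order 4 (Camera): customer_id=NULL, no match -> kept with NULL
  - order 5 (Chair): customer_id=4 -> matches Uma
All 5 rows appear; 1 has NULL customer.

SQL:
SELECT a.product, b.name AS customer
FROM orders a
LEFT JOIN customers b ON a.customer_id = b.id

Result:
product  | customer
---------+---------
Keyboard | Quinn   
Webcam   | Quinn   
Notebook | Olivia  
Camera   | NULL    
Chair    | Uma     


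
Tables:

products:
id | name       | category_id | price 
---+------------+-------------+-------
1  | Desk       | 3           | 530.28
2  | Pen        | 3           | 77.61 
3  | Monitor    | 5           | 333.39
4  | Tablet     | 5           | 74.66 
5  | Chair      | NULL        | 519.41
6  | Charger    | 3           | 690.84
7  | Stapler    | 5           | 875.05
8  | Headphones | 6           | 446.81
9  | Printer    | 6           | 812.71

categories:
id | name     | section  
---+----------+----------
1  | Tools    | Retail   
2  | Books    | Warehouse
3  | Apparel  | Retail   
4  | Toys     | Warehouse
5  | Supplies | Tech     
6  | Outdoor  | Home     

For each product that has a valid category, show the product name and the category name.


INNER JOIN keeps only products rows whose category_id matches an id in categories. Walk through each product:
  - product 1 (Desk): category_id=3 -> matches Apparel
  - product 2 (Pen): category_id=3 -> matches Apparel
  - product 3 (Monitor): category_id=5 -> matches Supplies
  - product 4 (Tablet): category_id=5 -> matches Supplies
  - product 5 (Chair): category_id=NULL, no match -> dropped
  - product 6 (Charger): category_id=3 -> matches Apparel
  - product 7 (Stapler): category_id=5 -> matches Supplies
  - product 8 (Headphones): category_id=6 -> matches Outdoor
  - product 9 (Printer): category_id=6 -> matches Outdoor
So 1 of 9 rows is dropped.

SQL:
SELECT a.name, b.name AS category
FROM products a
INNER JOIN categories b ON a.category_id = b.id

Result:
name       | category
-----------+---------
Desk       | Apparel 
Pen        | Apparel 
Monitor    | Supplies
Tablet     | Supplies
Charger    | Apparel 
Stapler    | Supplies
Headphones | Outdoor 
Printer    | Outdoor 


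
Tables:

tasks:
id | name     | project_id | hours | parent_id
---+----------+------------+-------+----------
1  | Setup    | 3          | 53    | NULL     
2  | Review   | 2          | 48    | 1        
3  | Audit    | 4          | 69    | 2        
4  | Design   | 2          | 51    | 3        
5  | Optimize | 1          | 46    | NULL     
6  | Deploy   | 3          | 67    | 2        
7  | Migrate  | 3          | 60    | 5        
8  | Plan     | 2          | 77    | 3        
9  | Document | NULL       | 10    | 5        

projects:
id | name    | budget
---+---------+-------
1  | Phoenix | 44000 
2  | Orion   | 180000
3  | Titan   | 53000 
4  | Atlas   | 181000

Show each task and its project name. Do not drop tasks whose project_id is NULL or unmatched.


LEFT JOIN keeps every row from tasks (the left table); where project_id has no match in projects, the project columns become NULL. Walk through each task:
  - task 1 (Setup): project_id=3 -> matches Titan
  - task 2 (Review): project_id=2 -> matches Orion
  - task 3 (Audit): project_id=4 -> matches Atlas
  - task 4 (Design): project_id=2 -> matches Orion
  - task 5 (Optimize): project_id=1 -> matches Phoenix
  - task 6 (Deploy): project_id=3 -> matches Titan
  - task 7 (Migrate): project_id=3 -> matches Titan
  - task 8 (Plan): project_id=2 -> matches Orion
  - task 9 (Document): project_id=NULL, no match -> kept with NULL
All 9 rows appear; 1 has NULL project.

SQL:
SELECT a.name, b.name AS project
FROM tasks a
LEFT JOIN projects b ON a.project_id = b.id

Result:
name     | project
---------+--------
Setup    | Titan  
Review   | Orion  
Audit    | Atlas  
Design   | Orion  
Optimize | Phoenix
Deploy   | Titan  
Migrate  | Titan  
Plan     | Orion  
Document | NULL   


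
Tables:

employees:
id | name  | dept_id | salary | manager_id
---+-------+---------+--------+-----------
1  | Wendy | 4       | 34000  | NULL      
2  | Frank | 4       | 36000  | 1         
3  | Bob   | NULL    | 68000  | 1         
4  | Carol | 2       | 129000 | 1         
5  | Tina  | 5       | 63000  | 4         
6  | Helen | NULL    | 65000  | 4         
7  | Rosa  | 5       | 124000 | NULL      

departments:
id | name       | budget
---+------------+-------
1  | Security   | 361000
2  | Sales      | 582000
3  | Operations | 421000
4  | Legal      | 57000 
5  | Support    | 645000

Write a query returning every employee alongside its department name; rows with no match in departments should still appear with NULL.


LEFT JOIN keeps every row from employees (the left table); where dept_id has no match in departments, the department columns become NULL. Walk through each employee:
  - employee 1 (Wendy): dept_id=4 -> matches Legal
  - employee 2 (Frank): dept_id=4 -> matches Legal
  - employee 3 (Bob): dept_id=NULL, no match -> kept with NULL
  - employee 4 (Carol): dept_id=2 -> matches Sales
  - employee 5 (Tina): dept_id=5 -> matches Support
  - employee 6 (Helen): dept_id=NULL, no match -> kept with NULL
  - employee 7 (Rosa): dept_id=5 -> matches Support
All 7 rows appear; 2 have NULL department.

SQL:
SELECT a.name, b.name AS department
FROM employees a
LEFT JOIN departments b ON a.dept_id = b.id

Result:
name  | department
------+-----------
Wendy | Legal     
Frank | Legal     
Bob   | NULL      
Carol | Sales     
Tina  | Support   
Helen | NULL      
Rosa  | Support   


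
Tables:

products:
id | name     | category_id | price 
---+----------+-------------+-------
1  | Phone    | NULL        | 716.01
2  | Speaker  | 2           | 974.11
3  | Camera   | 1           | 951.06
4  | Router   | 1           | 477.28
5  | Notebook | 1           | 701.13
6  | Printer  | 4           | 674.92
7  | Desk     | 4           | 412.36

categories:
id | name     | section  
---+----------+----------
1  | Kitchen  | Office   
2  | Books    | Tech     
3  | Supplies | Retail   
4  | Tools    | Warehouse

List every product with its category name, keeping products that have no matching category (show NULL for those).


LEFT JOIN keeps every row from products (the left table); where category_id has no match in categories, the category columns become NULL. Walk through each product:
  - product 1 (Phone): category_id=NULL, no match -> kept with NULL
  - product 2 (Speaker): category_id=2 -> matches Books
  - product 3 (Camera): category_id=1 -> matches Kitchen
  - product 4 (Router): category_id=1 -> matches Kitchen
  - product 5 (Notebook): category_id=1 -> matches Kitchen
  - product 6 (Printer): category_id=4 -> matches Tools
  - product 7 (Desk): category_id=4 -> matches Tools
All 7 rows appear; 1 has NULL category.

SQL:
SELECT a.name, b.name AS category
FROM products a
LEFT JOIN categories b ON a.category_id = b.id

Result:
name     | category
---------+---------
Phone    | NULL    
Speaker  | Books   
Camera   | Kitchen 
Router   | Kitchen 
Notebook | Kitchen 
Printer  | Tools   
Desk     | Tools   


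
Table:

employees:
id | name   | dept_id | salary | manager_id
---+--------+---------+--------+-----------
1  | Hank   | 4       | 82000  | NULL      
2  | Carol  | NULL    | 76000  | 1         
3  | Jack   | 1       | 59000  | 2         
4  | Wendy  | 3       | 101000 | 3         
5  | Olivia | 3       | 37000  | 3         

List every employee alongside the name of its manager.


This is a self-join: employees is joined to a second copy of itself, matching each row's manager_id to another row's id. Use LEFT JOIN so rows with manager_id=NULL are kept.
  - employee 1 (Hank): manager_id=NULL -> NULL
  - employee 2 (Carol): manager_id=1 -> Hank
  - employee 3 (Jack): manager_id=2 -> Carol
  - employee 4 (Wendy): manager_id=3 -> Jack
  - employee 5 (Olivia): manager_id=3 -> Jack

SQL:
SELECT a.name AS item, b.name AS manager
FROM employees a
LEFT JOIN employees b ON a.manager_id = b.id

Result:
item   | manager
-------+--------
Hank   | NULL   
Carol  | Hank   
Jack   | Carol  
Wendy  | Jack   
Olivia | Jack   


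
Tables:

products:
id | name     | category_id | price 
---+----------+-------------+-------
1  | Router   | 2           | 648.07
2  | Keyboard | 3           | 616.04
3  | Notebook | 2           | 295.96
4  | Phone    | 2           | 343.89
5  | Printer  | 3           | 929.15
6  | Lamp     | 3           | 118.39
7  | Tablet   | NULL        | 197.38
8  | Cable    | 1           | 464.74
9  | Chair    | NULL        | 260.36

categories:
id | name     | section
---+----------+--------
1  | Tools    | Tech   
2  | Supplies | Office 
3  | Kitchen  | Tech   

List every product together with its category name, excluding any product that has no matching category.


INNER JOIN keeps only products rows whose category_id matches an id in categories. Walk through each product:
  - product 1 (Router): category_id=2 -> matches Supplies
  - product 2 (Keyboard): category_id=3 -> matches Kitchen
  - product 3 (Notebook): category_id=2 -> matches Supplies
  - product 4 (Phone): category_id=2 -> matches Supplies
  - product 5 (Printer): category_id=3 -> matches Kitchen
  - product 6 (Lamp): category_id=3 -> matches Kitchen
  - product 7 (Tablet): category_id=NULL, no match -> dropped
  - product 8 (Cable): category_id=1 -> matches Tools
  - product 9 (Chair): category_id=NULL, no match -> dropped
So 2 of 9 rows are dropped.

SQL:
SELECT a.name, b.name AS category
FROM products a
INNER JOIN categories b ON a.category_id = b.id

Result:
name     | category
---------+---------
Router   | Supplies
Keyboard | Kitchen 
Notebook | Supplies
Phone    | Supplies
Printer  | Kitchen 
Lamp     | Kitchen 
Cable    | Tools   


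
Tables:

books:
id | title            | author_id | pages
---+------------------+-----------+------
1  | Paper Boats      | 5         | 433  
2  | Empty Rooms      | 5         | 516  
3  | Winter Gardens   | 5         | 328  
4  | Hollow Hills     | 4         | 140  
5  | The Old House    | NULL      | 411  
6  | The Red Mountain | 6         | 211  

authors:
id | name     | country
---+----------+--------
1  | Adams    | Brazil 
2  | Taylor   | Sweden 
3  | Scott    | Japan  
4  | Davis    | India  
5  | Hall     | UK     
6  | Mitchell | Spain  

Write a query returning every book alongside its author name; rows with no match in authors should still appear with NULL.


LEFT JOIN keeps every row from books (the left table); where author_id has no match in authors, the author columns become NULL. Walk through each book:
  - book 1 (Paper Boats): author_id=5 -> matches Hall
  - book 2 (Empty Rooms): author_id=5 -> matches Hall
  - book 3 (Winter Gardens): author_id=5 -> matches Hall
  - book 4 (Hollow Hills): author_id=4 -> matches Davis
  - book 5 (The Old House): author_id=NULL, no match -> kept with NULL
  - book 6 (The Red Mountain): author_id=6 -> matches Mitchell
All 6 rows appear; 1 has NULL author.

SQL:
SELECT a.title, b.name AS author
FROM books a
LEFT JOIN authors b ON a.author_id = b.id

Result:
title            | author  
-----------------+---------
Paper Boats      | Hall    
Empty Rooms      | Hall    
Winter Gardens   | Hall    
Hollow Hills     | Davis   
The Old House    | NULL    
The Red Mountain | Mitchell


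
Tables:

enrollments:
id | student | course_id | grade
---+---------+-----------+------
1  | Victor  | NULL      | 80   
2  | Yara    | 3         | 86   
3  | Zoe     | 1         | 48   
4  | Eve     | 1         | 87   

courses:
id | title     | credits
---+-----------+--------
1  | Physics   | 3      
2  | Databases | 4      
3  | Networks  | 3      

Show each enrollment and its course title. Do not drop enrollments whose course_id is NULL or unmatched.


LEFT JOIN keeps every row from enrollments (the left table); where course_id has no match in courses, the course columns become NULL. Walk through each enrollment:
  - enrollment 1 (Victor): course_id=NULL, no match -> kept with NULL
  - enrollment 2 (Yara): course_id=3 -> matches Networks
  - enrollment 3 (Zoe): course_id=1 -> matches Physics
  - enrollment 4 (Eve): course_id=1 -> matches Physics
All 4 rows appear; 1 has NULL course.

SQL:
SELECT a.student, b.title AS course
FROM enrollments a
LEFT JOIN courses b ON a.course_id = b.id

Result:
student | course  
--------+---------
Victor  | NULL    
Yara    | Networks
Zoe     | Physics 
Eve     | Physics 


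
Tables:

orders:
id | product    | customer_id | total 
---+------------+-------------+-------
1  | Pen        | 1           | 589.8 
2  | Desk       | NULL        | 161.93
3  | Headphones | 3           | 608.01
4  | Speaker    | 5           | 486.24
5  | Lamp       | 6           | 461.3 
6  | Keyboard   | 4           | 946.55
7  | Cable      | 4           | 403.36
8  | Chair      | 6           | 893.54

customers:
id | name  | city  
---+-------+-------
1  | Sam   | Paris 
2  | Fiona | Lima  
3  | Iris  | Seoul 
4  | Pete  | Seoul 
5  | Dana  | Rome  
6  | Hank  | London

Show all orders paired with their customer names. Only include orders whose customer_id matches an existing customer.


INNER JOIN keeps only orders rows whose customer_id matches an id in customers. Walk through each order:
  - order 1 (Pen): customer_id=1 -> matches Sam
  - order 2 (Desk): customer_id=NULL, no match -> dropped
  - order 3 (Headphones): customer_id=3 -> matches Iris
  - order 4 (Speaker): customer_id=5 -> matches Dana
  - order 5 (Lamp): customer_id=6 -> matches Hank
  - order 6 (Keyboard): customer_id=4 -> matches Pete
  - order 7 (Cable): customer_id=4 -> matches Pete
  - order 8 (Chair): customer_id=6 -> matches Hank
So 1 of 8 rows is dropped.

SQL:
SELECT a.product, b.name AS customer
FROM orders a
INNER JOIN customers b ON a.customer_id = b.id

Result:
product    | customer
-----------+---------
Pen        | Sam     
Headphones | Iris    
Speaker    | Dana    
Lamp       | Hank    
Keyboard   | Pete    
Cable      | Pete    
Chair      | Hank    


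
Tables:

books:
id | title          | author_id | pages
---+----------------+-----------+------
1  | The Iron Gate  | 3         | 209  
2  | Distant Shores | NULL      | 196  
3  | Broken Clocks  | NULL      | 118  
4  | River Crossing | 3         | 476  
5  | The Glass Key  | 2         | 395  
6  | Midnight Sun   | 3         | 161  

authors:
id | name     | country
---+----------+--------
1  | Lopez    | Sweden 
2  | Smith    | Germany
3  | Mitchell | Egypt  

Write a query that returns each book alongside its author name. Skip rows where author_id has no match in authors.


INNER JOIN keeps only books rows whose author_id matches an id in authors. Walk through each book:
  - book 1 (The Iron Gate): author_id=3 -> matches Mitchell
  - book 2 (Distant Shores): author_id=NULL, no match -> dropped
  - book 3 (Broken Clocks): author_id=NULL, no match -> dropped
  - book 4 (River Crossing): author_id=3 -> matches Mitchell
  - book 5 (The Glass Key): author_id=2 -> matches Smith
  - book 6 (Midnight Sun): author_id=3 -> matches Mitchell
So 2 of 6 rows are dropped.

SQL:
SELECT a.title, b.name AS author
FROM books a
INNER JOIN authors b ON a.author_id = b.id

Result:
title          | author  
---------------+---------
The Iron Gate  | Mitchell
River Crossing | Mitchell
The Glass Key  | Smith   
Midnight Sun   | Mitchell


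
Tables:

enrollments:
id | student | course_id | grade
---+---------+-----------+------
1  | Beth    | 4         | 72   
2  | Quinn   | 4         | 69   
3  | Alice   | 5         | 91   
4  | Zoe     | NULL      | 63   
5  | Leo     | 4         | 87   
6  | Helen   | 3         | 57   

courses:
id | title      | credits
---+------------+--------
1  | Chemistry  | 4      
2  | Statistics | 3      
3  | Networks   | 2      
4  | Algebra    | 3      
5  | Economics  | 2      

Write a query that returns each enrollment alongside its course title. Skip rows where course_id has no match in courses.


INNER JOIN keeps only enrollments rows whose course_id matches an id in courses. Walk through each enrollment:
  - enrollment 1 (Beth): course_id=4 -> matches Algebra
  - enrollment 2 (Quinn): course_id=4 -> matches Algebra
  - enrollment 3 (Alice): course_id=5 -> matches Economics
  - enrollment 4 (Zoe): course_id=NULL, no match -> dropped
  - enrollment 5 (Leo): course_id=4 -> matches Algebra
  - enrollment 6 (Helen): course_id=3 -> matches Networks
So 1 of 6 rows is dropped.

SQL:
SELECT a.student, b.title AS course
FROM enrollments a
INNER JOIN courses b ON a.course_id = b.id

Result:
student | course   
--------+----------
Beth    | Algebra  
Quinn   | Algebra  
Alice   | Economics
Leo     | Algebra  
Helen   | Networks 


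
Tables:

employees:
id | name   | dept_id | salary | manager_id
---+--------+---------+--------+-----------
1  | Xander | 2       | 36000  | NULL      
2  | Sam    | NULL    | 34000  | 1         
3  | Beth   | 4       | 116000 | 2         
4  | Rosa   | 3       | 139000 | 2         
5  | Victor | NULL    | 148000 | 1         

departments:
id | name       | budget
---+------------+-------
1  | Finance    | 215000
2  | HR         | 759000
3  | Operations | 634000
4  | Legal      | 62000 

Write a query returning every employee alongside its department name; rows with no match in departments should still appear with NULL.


LEFT JOIN keeps every row from employees (the left table); where dept_id has no match in departments, the department columns become NULL. Walk through each employee:
  - employee 1 (Xander): dept_id=2 -> matches HR
  - employee 2 (Sam): dept_id=NULL, no match -> kept with NULL
  - employee 3 (Beth): dept_id=4 -> matches Legal
  - employee 4 (Rosa): dept_id=3 -> matches Operations
  - employee 5 (Victor): dept_id=NULL, no match -> kept with NULL
All 5 rows appear; 2 have NULL department.

SQL:
SELECT a.name, b.name AS department
FROM employees a
LEFT JOIN departments b ON a.dept_id = b.id

Result:
name   | department
-------+-----------
Xander | HR        
Sam    | NULL      
Beth   | Legal     
Rosa   | Operations
Victor | NULL      


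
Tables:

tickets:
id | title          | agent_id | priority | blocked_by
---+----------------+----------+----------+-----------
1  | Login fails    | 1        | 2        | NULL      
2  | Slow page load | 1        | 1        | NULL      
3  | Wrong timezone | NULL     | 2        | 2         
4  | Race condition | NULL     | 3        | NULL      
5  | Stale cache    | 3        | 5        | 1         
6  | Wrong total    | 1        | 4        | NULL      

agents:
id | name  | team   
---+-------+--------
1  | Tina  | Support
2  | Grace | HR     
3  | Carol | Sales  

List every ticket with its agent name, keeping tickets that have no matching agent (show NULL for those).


LEFT JOIN keeps every row from tickets (the left table); where agent_id has no match in agents, the agent columns become NULL. Walk through each ticket:
  - ticket 1 (Login fails): agent_id=1 -> matches Tina
  - ticket 2 (Slow page load): agent_id=1 -> matches Tina
  - ticket 3 (Wrong timezone): agent_id=NULL, no match -> kept with NULL
  - ticket 4 (Race condition): agent_id=NULL, no match -> kept with NULL
  - ticket 5 (Stale cache): agent_id=3 -> matches Carol
  - ticket 6 (Wrong total): agent_id=1 -> matches Tina
All 6 rows appear; 2 have NULL agent.

SQL:
SELECT a.title, b.name AS agent
FROM tickets a
LEFT JOIN agents b ON a.agent_id = b.id

Result:
title          | agent
---------------+------
Login fails    | Tina 
Slow page load | Tina 
Wrong timezone | NULL 
Race condition | NULL 
Stale cache    | Carol
Wrong total    | Tina 


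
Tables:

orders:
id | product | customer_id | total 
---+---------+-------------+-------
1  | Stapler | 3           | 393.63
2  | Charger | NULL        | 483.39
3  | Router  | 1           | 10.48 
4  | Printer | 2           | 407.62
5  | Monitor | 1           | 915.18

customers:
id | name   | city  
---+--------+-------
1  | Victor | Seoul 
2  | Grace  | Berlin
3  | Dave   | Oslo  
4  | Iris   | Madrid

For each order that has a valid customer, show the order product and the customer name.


INNER JOIN keeps only orders rows whose customer_id matches an id in customers. Walk through each order:
  - order 1 (Stapler): customer_id=3 -> matches Dave
  - order 2 (Charger): customer_id=NULL, no match -> dropped
  - order 3 (Router): customer_id=1 -> matches Victor
  - order 4 (Printer): customer_id=2 -> matches Grace
  - order 5 (Monitor): customer_id=1 -> matches Victor
So 1 of 5 rows is dropped.

SQL:
SELECT a.product, b.name AS customer
FROM orders a
INNER JOIN customers b ON a.customer_id = b.id

Result:
product | customer
--------+---------
Stapler | Dave    
Router  | Victor  
Printer | Grace   
Monitor | Victor  


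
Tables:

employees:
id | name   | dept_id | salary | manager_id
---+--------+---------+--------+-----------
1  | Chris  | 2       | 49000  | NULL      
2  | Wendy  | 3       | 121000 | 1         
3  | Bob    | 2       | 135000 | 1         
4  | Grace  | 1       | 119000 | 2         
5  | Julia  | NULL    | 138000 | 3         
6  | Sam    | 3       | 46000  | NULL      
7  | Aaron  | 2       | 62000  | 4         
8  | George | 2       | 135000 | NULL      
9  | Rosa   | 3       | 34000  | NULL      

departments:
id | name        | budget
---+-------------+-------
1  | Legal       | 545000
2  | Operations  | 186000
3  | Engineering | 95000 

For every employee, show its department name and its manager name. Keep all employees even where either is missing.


Two LEFT JOINs from the same base table employees: one to departments via dept_id, one to employees itself via manager_id. Both are LEFT so every employee is preserved.
Match against departments:
  - employee 1 (Chris): dept_id=2 -> matches Operations
  - employee 2 (Wendy): dept_id=3 -> matches Engineering
  - employee 3 (Bob): dept_id=2 -> matches Operations
  - employee 4 (Grace): dept_id=1 -> matches Legal
  - employee 5 (Julia): dept_id=NULL, no match -> kept with NULL
  - employee 6 (Sam): dept_id=3 -> matches Engineering
  - employee 7 (Aaron): dept_id=2 -> matches Operations
  - employee 8 (George): dept_id=2 -> matches Operations
  - employee 9 (Rosa): dept_id=3 -> matches Engineering
Match against employees (self):
  - employee 1 (Chris): manager_id=NULL -> NULL
  - employee 2 (Wendy): manager_id=1 -> Chris
  - employee 3 (Bob): manager_id=1 -> Chris
  - employee 4 (Grace): manager_id=2 -> Wendy
  - employee 5 (Julia): manager_id=3 -> Bob
  - employee 6 (Sam): manager_id=NULL -> NULL
  - employee 7 (Aaron): manager_id=4 -> Grace
  - employee 8 (George): manager_id=NULL -> NULL
  - employee 9 (Rosa): manager_id=NULL -> NULL

SQL:
SELECT a.name, b.name AS department, c.name AS manager
FROM employees a
LEFT JOIN departments b ON a.dept_id = b.id
LEFT JOIN employees c ON a.manager_id = c.id

Result:
name   | department  | manager
-------+-------------+--------
Chris  | Operations  | NULL   
Wendy  | Engineering | Chris  
Bob    | Operations  | Chris  
Grace  | Legal       | Wendy  
Julia  | NULL        | Bob    
Sam    | Engineering | NULL   
Aaron  | Operations  | Grace  
George | Operations  | NULL   
Rosa   | Engineering | NULL   


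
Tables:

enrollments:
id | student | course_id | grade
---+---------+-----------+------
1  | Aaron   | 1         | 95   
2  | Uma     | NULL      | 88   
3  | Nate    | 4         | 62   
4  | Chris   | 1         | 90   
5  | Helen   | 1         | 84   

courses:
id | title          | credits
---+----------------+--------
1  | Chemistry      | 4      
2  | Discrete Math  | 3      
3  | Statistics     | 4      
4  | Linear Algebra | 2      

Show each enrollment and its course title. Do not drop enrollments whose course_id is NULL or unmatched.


LEFT JOIN keeps every row from enrollments (the left table); where course_id has no match in courses, the course columns become NULL. Walk through each enrollment:
  - enrollment 1 (Aaron): course_id=1 -> matches Chemistry
  - enrollment 2 (Uma): course_id=NULL, no match -> kept with NULL
  - enrollment 3 (Nate): course_id=4 -> matches Linear Algebra
  - enrollment 4 (Chris): course_id=1 -> matches Chemistry
  - enrollment 5 (Helen): course_id=1 -> matches Chemistry
All 5 rows appear; 1 has NULL course.

SQL:
SELECT a.student, b.title AS course
FROM enrollments a
LEFT JOIN courses b ON a.course_id = b.id

Result:
student | course        
--------+---------------
Aaron   | Chemistry     
Uma     | NULL          
Nate    | Linear Algebra
Chris   | Chemistry     
Helen   | Chemistry     


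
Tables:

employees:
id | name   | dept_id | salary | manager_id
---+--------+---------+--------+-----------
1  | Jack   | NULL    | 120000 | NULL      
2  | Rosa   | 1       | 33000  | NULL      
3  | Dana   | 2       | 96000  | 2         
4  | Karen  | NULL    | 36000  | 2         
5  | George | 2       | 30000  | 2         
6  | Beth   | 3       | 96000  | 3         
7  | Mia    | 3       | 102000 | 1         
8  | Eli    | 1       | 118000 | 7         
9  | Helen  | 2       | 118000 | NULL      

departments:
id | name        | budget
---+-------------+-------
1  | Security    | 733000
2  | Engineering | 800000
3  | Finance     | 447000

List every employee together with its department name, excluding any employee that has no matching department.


INNER JOIN keeps only employees rows whose dept_id matches an id in departments. Walk through each employee:
  - employee 1 (Jack): dept_id=NULL, no match -> dropped
  - employee 2 (Rosa): dept_id=1 -> matches Security
  - employee 3 (Dana): dept_id=2 -> matches Engineering
  - employee 4 (Karen): dept_id=NULL, no match -> dropped
  - employee 5 (George): dept_id=2 -> matches Engineering
  - employee 6 (Beth): dept_id=3 -> matches Finance
  - employee 7 (Mia): dept_id=3 -> matches Finance
  - employee 8 (Eli): dept_id=1 -> matches Security
  - employee 9 (Helen): dept_id=2 -> matches Engineering
So 2 of 9 rows are dropped.

SQL:
SELECT a.name, b.name AS department
FROM employees a
INNER JOIN departments b ON a.dept_id = b.id

Result:
name   | department 
-------+------------
Rosa   | Security   
Dana   | Engineering
George | Engineering
Beth   | Finance    
Mia    | Finance    
Eli    | Security   
Helen  | Engineering


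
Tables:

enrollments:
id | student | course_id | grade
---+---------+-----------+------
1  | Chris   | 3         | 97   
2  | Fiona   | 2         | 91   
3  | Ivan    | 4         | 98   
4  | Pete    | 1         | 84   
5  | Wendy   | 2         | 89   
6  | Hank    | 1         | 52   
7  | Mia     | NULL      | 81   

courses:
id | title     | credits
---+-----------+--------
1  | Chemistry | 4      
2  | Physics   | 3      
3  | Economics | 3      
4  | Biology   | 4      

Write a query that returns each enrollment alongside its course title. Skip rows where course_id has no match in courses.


INNER JOIN keeps only enrollments rows whose course_id matches an id in courses. Walk through each enrollment:
  - enrollment 1 (Chris): course_id=3 -> matches Economics
  - enrollment 2 (Fiona): course_id=2 -> matches Physics
  - enrollment 3 (Ivan): course_id=4 -> matches Biology
  - enrollment 4 (Pete): course_id=1 -> matches Chemistry
  - enrollment 5 (Wendy): course_id=2 -> matches Physics
  - enrollment 6 (Hank): course_id=1 -> matches Chemistry
  - enrollment 7 (Mia): course_id=NULL, no match -> dropped
So 1 of 7 rows is dropped.

SQL:
SELECT a.student, b.title AS course
FROM enrollments a
INNER JOIN courses b ON a.course_id = b.id

Result:
student | course   
--------+----------
Chris   | Economics
Fiona   | Physics  
Ivan    | Biology  
Pete    | Chemistry
Wendy   | Physics  
Hank    | Chemistry


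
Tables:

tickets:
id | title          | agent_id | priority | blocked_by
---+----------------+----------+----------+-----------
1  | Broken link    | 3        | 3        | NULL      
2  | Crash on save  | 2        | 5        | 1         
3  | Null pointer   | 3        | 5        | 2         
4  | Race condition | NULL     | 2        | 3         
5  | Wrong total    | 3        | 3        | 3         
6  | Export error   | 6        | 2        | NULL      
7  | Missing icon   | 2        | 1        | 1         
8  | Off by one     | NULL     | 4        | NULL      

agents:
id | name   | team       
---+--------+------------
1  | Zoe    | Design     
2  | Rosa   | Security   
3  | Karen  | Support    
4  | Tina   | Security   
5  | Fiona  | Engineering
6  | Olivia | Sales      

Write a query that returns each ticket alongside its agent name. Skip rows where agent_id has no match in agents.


INNER JOIN keeps only tickets rows whose agent_id matches an id in agents. Walk through each ticket:
  - ticket 1 (Broken link): agent_id=3 -> matches Karen
  - ticket 2 (Crash on save): agent_id=2 -> matches Rosa
  - ticket 3 (Null pointer): agent_id=3 -> matches Karen
  - ticket 4 (Race condition): agent_id=NULL, no match -> dropped
  - ticket 5 (Wrong total): agent_id=3 -> matches Karen
  - ticket 6 (Export error): agent_id=6 -> matches Olivia
  - ticket 7 (Missing icon): agent_id=2 -> matches Rosa
  - ticket 8 (Off by one): agent_id=NULL, no match -> dropped
So 2 of 8 rows are dropped.

SQL:
SELECT a.title, b.name AS agent
FROM tickets a
INNER JOIN agents b ON a.agent_id = b.id

Result:
title         | agent 
--------------+-------
Broken link   | Karen 
Crash on save | Rosa  
Null pointer  | Karen 
Wrong total   | Karen 
Export error  | Olivia
Missing icon  | Rosa  


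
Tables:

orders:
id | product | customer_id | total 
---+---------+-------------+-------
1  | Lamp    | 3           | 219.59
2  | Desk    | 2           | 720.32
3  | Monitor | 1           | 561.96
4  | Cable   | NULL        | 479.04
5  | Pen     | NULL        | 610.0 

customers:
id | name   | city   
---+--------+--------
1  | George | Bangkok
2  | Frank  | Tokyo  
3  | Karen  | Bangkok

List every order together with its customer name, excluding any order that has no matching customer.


INNER JOIN keeps only orders rows whose customer_id matches an id in customers. Walk through each order:
  - order 1 (Lamp): customer_id=3 -> matches Karen
  - order 2 (Desk): customer_id=2 -> matches Frank
  - order 3 (Monitor): customer_id=1 -> matches George
  - order 4 (Cable): customer_id=NULL, no match -> dropped
  - order 5 (Pen): customer_id=NULL, no match -> dropped
So 2 of 5 rows are dropped.

SQL:
SELECT a.product, b.name AS customer
FROM orders a
INNER JOIN customers b ON a.customer_id = b.id

Result:
product | customer
--------+---------
Lamp    | Karen   
Desk    | Frank   
Monitor | George  


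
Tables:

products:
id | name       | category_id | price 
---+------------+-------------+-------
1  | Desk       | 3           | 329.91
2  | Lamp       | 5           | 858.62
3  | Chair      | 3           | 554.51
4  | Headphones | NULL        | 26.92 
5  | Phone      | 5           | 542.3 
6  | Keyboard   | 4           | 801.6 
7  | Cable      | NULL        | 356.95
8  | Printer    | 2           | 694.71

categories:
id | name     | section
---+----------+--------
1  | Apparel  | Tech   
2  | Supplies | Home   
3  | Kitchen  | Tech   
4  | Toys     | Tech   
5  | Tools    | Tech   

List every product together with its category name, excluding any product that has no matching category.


INNER JOIN keeps only products rows whose category_id matches an id in categories. Walk through each product:
  - product 1 (Desk): category_id=3 -> matches Kitchen
  - product 2 (Lamp): category_id=5 -> matches Tools
  - product 3 (Chair): category_id=3 -> matches Kitchen
  - product 4 (Headphones): category_id=NULL, no match -> dropped
  - product 5 (Phone): category_id=5 -> matches Tools
  - product 6 (Keyboard): category_id=4 -> matches Toys
  - product 7 (Cable): category_id=NULL, no match -> dropped
  - product 8 (Printer): category_id=2 -> matches Supplies
So 2 of 8 rows are dropped.

SQL:
SELECT a.name, b.name AS category
FROM products a
INNER JOIN categories b ON a.category_id = b.id

Result:
name     | category
---------+---------
Desk     | Kitchen 
Lamp     | Tools   
Chair    | Kitchen 
Phone    | Tools   
Keyboard | Toys    
Printer  | Supplies


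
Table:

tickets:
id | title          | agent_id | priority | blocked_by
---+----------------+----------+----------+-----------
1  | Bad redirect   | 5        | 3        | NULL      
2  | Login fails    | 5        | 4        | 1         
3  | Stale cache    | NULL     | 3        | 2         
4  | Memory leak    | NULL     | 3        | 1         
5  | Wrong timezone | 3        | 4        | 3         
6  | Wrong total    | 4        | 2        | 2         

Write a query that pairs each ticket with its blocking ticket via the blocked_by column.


This is a self-join: tickets is joined to a second copy of itself, matching each row's blocked_by to another row's id. Use LEFT JOIN so rows with blocked_by=NULL are kept.
  - ticket 1 (Bad redirect): blocked_by=NULL -> NULL
  - ticket 2 (Login fails): blocked_by=1 -> Bad redirect
  - ticket 3 (Stale cache): blocked_by=2 -> Login fails
  - ticket 4 (Memory leak): blocked_by=1 -> Bad redirect
  - ticket 5 (Wrong timezone): blocked_by=3 -> Stale cache
  - ticket 6 (Wrong total): blocked_by=2 -> Login fails

SQL:
SELECT a.title AS item, b.title AS blocked_by
FROM tickets a
LEFT JOIN tickets b ON a.blocked_by = b.id

Result:
item           | blocked_by  
---------------+-------------
Bad redirect   | NULL        
Login fails    | Bad redirect
Stale cache    | Login fails 
Memory leak    | Bad redirect
Wrong timezone | Stale cache 
Wrong total    | Login fails 


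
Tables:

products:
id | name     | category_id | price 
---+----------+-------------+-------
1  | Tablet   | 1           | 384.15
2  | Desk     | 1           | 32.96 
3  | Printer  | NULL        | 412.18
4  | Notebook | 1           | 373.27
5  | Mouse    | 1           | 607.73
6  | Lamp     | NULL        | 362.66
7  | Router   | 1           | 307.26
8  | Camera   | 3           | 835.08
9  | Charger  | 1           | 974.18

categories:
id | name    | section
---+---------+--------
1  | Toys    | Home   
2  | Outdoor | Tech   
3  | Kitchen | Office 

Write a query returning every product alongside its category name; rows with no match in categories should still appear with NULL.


LEFT JOIN keeps every row from products (the left table); where category_id has no match in categories, the category columns become NULL. Walk through each product:
  - product 1 (Tablet): category_id=1 -> matches Toys
  - product 2 (Desk): category_id=1 -> matches Toys
  - product 3 (Printer): category_id=NULL, no match -> kept with NULL
  - product 4 (Notebook): category_id=1 -> matches Toys
  - product 5 (Mouse): category_id=1 -> matches Toys
  - product 6 (Lamp): category_id=NULL, no match -> kept with NULL
  - product 7 (Router): category_id=1 -> matches Toys
  - product 8 (Camera): category_id=3 -> matches Kitchen
  - product 9 (Charger): category_id=1 -> matches Toys
All 9 rows appear; 2 have NULL category.

SQL:
SELECT a.name, b.name AS category
FROM products a
LEFT JOIN categories b ON a.category_id = b.id

Result:
name     | category
---------+---------
Tablet   | Toys    
Desk     | Toys    
Printer  | NULL    
Notebook | Toys    
Mouse    | Toys    
Lamp     | NULL    
Router   | Toys    
Camera   | Kitchen 
Charger  | Toys    


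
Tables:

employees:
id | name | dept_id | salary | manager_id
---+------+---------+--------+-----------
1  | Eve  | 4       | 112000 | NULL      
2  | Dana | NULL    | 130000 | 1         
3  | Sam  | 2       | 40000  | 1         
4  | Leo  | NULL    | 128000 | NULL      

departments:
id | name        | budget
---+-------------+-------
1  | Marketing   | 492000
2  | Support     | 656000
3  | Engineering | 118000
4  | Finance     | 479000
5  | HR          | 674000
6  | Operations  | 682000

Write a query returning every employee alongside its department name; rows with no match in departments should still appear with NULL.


LEFT JOIN keeps every row from employees (the left table); where dept_id has no match in departments, the department columns become NULL. Walk through each employee:
  - employee 1 (Eve): dept_id=4 -> matches Finance
  - employee 2 (Dana): dept_id=NULL, no match -> kept with NULL
  - employee 3 (Sam): dept_id=2 -> matches Support
  - employee 4 (Leo): dept_id=NULL, no match -> kept with NULL
All 4 rows appear; 2 have NULL department.

SQL:
SELECT a.name, b.name AS department
FROM employees a
LEFT JOIN departments b ON a.dept_id = b.id

Result:
name | department
-----+-----------
Eve  | Finance   
Dana | NULL      
Sam  | Support   
Leo  | NULL      


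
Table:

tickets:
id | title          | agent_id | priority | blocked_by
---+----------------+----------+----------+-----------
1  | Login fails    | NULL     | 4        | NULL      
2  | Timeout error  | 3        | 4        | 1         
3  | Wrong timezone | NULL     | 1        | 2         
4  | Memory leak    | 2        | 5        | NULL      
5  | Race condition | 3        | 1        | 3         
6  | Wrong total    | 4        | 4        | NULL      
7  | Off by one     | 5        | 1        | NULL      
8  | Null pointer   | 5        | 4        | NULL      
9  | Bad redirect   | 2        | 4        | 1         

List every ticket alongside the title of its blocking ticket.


This is a self-join: tickets is joined to a second copy of itself, matching each row's blocked_by to another row's id. Use LEFT JOIN so rows with blocked_by=NULL are kept.
  - ticket 1 (Login fails): blocked_by=NULL -> NULL
  - ticket 2 (Timeout error): blocked_by=1 -> Login fails
  - ticket 3 (Wrong timezone): blocked_by=2 -> Timeout error
  - ticket 4 (Memory leak): blocked_by=NULL -> NULL
  - ticket 5 (Race condition): blocked_by=3 -> Wrong timezone
  - ticket 6 (Wrong total): blocked_by=NULL -> NULL
  - ticket 7 (Off by one): blocked_by=NULL -> NULL
  - ticket 8 (Null pointer): blocked_by=NULL -> NULL
  - ticket 9 (Bad redirect): blocked_by=1 -> Login fails

SQL:
SELECT a.title AS item, b.title AS blocked_by
FROM tickets a
LEFT JOIN tickets b ON a.blocked_by = b.id

Result:
item           | blocked_by    
---------------+---------------
Login fails    | NULL          
Timeout error  | Login fails   
Wrong timezone | Timeout error 
Memory leak    | NULL          
Race condition | Wrong timezone
Wrong total    | NULL          
Off by one     | NULL          
Null pointer   | NULL          
Bad redirect   | Login fails   


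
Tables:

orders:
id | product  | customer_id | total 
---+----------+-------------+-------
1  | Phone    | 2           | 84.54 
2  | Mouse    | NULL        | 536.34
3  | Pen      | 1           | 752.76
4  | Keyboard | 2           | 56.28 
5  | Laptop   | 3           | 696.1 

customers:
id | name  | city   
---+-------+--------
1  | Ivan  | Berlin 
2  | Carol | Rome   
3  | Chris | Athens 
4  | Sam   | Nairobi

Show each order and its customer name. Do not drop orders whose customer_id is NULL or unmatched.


LEFT JOIN keeps every row from orders (the left table); where customer_id has no match in customers, the customer columns become NULL. Walk through each order:
  - order 1 (Phone): customer_id=2 -> matches Carol
  - order 2 (Mouse): customer_id=NULL, no match -> kept with NULL
  - order 3 (Pen): customer_id=1 -> matches Ivan
  - order 4 (Keyboard): customer_id=2 -> matches Carol
  - order 5 (Laptop): customer_id=3 -> matches Chris
All 5 rows appear; 1 has NULL customer.

SQL:
SELECT a.product, b.name AS customer
FROM orders a
LEFT JOIN customers b ON a.customer_id = b.id

Result:
product  | customer
---------+---------
Phone    | Carol   
Mouse    | NULL    
Pen      | Ivan    
Keyboard | Carol   
Laptop   | Chris   
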